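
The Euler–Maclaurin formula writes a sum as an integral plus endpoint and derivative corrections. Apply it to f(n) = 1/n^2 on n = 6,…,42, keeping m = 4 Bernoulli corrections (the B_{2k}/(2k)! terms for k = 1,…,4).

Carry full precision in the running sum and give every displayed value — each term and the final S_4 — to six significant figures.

S_4 ≈ 0.157795

∫_6^42 1/x^2 dx evaluates to 0.142857.
Endpoint term: (f(6) + f(42))/2 = (0.0277778 + 0.000566893)/2 = 0.0141723.
Integral + boundary = 0.157029.
Correction k=1: B_{2}/2! · (f^{(1)}(42) − f^{(1)}(6)) = 1/12 · (-2.69949e-05 − (-0.00925926)) = 0.000769355.
Partial sum through k=1: 0.157799.
Correction k=2: B_{4}/4! · (f^{(3)}(42) − f^{(3)}(6)) = −1/720 · (-1.83639e-07 − (-0.00308642)) = -4.28644e-06.
Partial sum through k=2: 0.157795.
Correction k=3: B_{6}/6! · (f^{(5)}(42) − f^{(5)}(6)) = 1/30240 · (-3.12311e-09 − (-0.00257202)) = 8.50534e-08.
Partial sum through k=3: 0.157795.
Correction k=4: B_{8}/8! · (f^{(7)}(42) − f^{(7)}(6)) = −1/1209600 · (-9.91464e-11 − (-0.00400091)) = -3.30763e-09.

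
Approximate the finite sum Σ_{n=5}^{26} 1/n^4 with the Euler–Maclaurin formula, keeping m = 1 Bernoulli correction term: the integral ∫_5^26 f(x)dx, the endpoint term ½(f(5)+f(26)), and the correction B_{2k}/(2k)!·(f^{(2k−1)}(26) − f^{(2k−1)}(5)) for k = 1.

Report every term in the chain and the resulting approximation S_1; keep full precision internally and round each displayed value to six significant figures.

S_1 ≈ 0.00355543

Integral: ∫_5^26 1/x^4 dx = 0.00264770.
Endpoint term: (f(5) + f(26))/2 = (0.00160000 + 2.18830e-06)/2 = 0.000801094.
Running total after boundary: 0.00344880.
k=1: B_{2}/(2)! × [f^{(1)}(26) − f^{(1)}(5)] = 1/12 × (-3.36661e-07 − (-0.00128000)) = 0.000106639.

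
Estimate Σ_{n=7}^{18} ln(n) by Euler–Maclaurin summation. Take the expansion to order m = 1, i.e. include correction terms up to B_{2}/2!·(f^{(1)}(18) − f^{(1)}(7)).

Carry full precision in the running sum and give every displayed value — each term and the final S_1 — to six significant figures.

∫_7^18 ln(x) dx evaluates to 27.4053.
Boundary: ½(f(7) + f(18)) = ½(1.94591 + 2.89037) = 2.41814.
Integral + boundary = 29.8235.
Order-1 term: 1/12 · (0.0555556 − 0.142857) = -0.00727513.

S_1 ≈ 29.8162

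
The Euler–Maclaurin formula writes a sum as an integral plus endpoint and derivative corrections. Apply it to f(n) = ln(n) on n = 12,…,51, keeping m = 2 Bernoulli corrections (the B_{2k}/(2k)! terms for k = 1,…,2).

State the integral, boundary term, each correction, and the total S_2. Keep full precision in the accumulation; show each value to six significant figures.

Integral: ∫_12^51 ln(x) dx = 131.704.
Boundary: ½(f(12) + f(51)) = ½(2.48491 + 3.93183) = 3.20837.
Integral + boundary = 134.913.
Correction k=1: B_{2}/2! · (f^{(1)}(51) − f^{(1)}(12)) = 1/12 · (0.0196078 − 0.0833333) = -0.00531046.
Partial sum through k=1: 134.907.
Correction k=2: B_{4}/4! · (f^{(3)}(51) − f^{(3)}(12)) = −1/720 · (1.50772e-05 − 0.00115741) = 1.58657e-06.

S_2 ≈ 134.907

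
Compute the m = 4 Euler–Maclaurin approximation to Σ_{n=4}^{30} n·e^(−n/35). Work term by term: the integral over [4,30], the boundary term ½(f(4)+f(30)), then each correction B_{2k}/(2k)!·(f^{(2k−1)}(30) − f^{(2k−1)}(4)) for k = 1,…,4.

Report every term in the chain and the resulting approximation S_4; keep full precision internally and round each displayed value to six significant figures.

∫_4^30 x·e^(−x/35) dx evaluates to 252.136.
Endpoint term: (f(4) + f(30))/2 = (3.56801 + 12.7312)/2 = 8.14960.
So far: 260.286.
Correction k=1: B_{2}/2! · (f^{(1)}(30) − f^{(1)}(4)) = 1/12 · (0.0606247 − 0.790060) = -0.0607863.
After k=1: 260.225.
Correction k=2: B_{4}/4! · (f^{(3)}(30) − f^{(3)}(4)) = −1/720 · (0.000742343 − 0.00210128) = 1.88741e-06.
After k=2: 260.225.
Correction k=3: B_{6}/6! · (f^{(5)}(30) − f^{(5)}(4)) = 1/30240 · (1.17159e-06 − 2.90417e-06) = -5.72944e-11.
After k=3: 260.225.
Correction k=4: B_{8}/8! · (f^{(7)}(30) − f^{(7)}(4)) = −1/1209600 · (1.41811e-09 − 3.34124e-09) = 1.58989e-15.

S_4 ≈ 260.225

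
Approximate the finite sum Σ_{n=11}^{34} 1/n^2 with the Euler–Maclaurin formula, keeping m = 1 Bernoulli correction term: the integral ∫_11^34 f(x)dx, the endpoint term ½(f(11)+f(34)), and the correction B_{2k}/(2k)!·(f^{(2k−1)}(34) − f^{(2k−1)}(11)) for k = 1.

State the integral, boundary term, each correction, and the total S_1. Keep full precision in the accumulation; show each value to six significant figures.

S_1 ≈ 0.0661831

∫_11^34 1/x^2 dx evaluates to 0.0614973.
Endpoint term: (f(11) + f(34))/2 = (0.00826446 + 0.000865052)/2 = 0.00456476.
Running total after boundary: 0.0660621.
k=1: B_{2}/(2)! × [f^{(1)}(34) − f^{(1)}(11)] = 1/12 × (-5.08854e-05 − (-0.00150263)) = 0.000120979.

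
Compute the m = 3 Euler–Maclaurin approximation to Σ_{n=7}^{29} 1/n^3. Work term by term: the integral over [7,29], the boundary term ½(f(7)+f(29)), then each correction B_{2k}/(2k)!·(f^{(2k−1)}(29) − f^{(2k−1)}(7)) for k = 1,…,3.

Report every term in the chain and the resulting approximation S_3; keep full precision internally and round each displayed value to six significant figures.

Integral: ∫_7^29 1/x^3 dx = 0.00960955.
Boundary: ½(f(7) + f(29)) = ½(0.00291545 + 4.10021e-05) = 0.00147823.
Running total after boundary: 0.0110878.
k=1: B_{2}/(2)! × [f^{(1)}(29) − f^{(1)}(7)] = 1/12 × (-4.24160e-06 − (-0.00124948)) = 0.000103770.
Running total after k=1: 0.0111915.
k=2: B_{4}/(4)! × [f^{(3)}(29) − f^{(3)}(7)] = −1/720 × (-1.00870e-07 − (-0.000509992)) = -7.08182e-07.
Running total after k=2: 0.0111908.
k=3: B_{6}/(6)! × [f^{(5)}(29) − f^{(5)}(7)] = 1/30240 × (-5.03752e-09 − (-0.000437136)) = 1.44554e-08.

S_3 ≈ 0.0111909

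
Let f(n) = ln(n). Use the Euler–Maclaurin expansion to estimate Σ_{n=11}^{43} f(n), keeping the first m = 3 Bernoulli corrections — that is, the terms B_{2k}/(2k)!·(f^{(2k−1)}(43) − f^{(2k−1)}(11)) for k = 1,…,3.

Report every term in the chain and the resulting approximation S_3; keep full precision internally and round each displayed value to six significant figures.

∫_11^43 ln(x) dx evaluates to 103.355.
Endpoint term: (f(11) + f(43))/2 = (2.39790 + 3.76120)/2 = 3.07955.
So far: 106.434.
k=1: B_{2}/(2)! × [f^{(1)}(43) − f^{(1)}(11)] = 1/12 × (0.0232558 − 0.0909091) = -0.00563777.
Partial sum through k=1: 106.429.
k=2: B_{4}/(4)! × [f^{(3)}(43) − f^{(3)}(11)] = −1/720 × (2.51550e-05 − 0.00150263) = 2.05205e-06.
Partial sum through k=2: 106.429.
k=3: B_{6}/(6)! × [f^{(5)}(43) − f^{(5)}(11)] = 1/30240 × (1.63256e-07 − 0.000149021) = -4.92255e-09.

S_3 ≈ 106.429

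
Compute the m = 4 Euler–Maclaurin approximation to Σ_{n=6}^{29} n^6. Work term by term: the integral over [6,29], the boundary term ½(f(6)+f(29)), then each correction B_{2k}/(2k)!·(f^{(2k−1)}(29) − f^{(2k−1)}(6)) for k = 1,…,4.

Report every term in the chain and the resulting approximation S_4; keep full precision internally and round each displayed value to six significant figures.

S_4 ≈ 2.77191e+09

Integral: ∫_6^29 x^6 dx = 2.46423e+09.
½[f(6) + f(29)] = ½[46656.0 + 5.94823e+08] = 2.97435e+08.
So far: 2.76166e+09.
k=1: B_{2}/(2)! × [f^{(1)}(29) − f^{(1)}(6)] = 1/12 × (1.23067e+08 − 46656.0) = 1.02517e+07.
Running total after k=1: 2.77191e+09.
k=2: B_{4}/(4)! × [f^{(3)}(29) − f^{(3)}(6)] = −1/720 × (2.92668e+06 − 25920.0) = -4028.83.
Running total after k=2: 2.77191e+09.
k=3: B_{6}/(6)! × [f^{(5)}(29) − f^{(5)}(6)] = 1/30240 × (20880.0 − 4320.00) = 0.547619.
Running total after k=3: 2.77191e+09.
k=4: B_{8}/(8)! × [f^{(7)}(29) − f^{(7)}(6)] = −1/1209600 × (0.00000 − 0.00000) = 0.00000.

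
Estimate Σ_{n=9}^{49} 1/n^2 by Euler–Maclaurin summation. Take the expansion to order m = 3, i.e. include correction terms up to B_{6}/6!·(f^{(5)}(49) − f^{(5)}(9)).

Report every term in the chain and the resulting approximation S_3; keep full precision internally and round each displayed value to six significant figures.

∫_9^49 1/x^2 dx evaluates to 0.0907029.
½[f(9) + f(49)] = ½[0.0123457 + 0.000416493] = 0.00638109.
Integral + boundary = 0.0970840.
k=1: B_{2}/(2)! × [f^{(1)}(49) − f^{(1)}(9)] = 1/12 × (-1.69997e-05 − (-0.00274348)) = 0.000227207.
Partial sum through k=1: 0.0973112.
k=2: B_{4}/(4)! × [f^{(3)}(49) − f^{(3)}(9)] = −1/720 × (-8.49632e-08 − (-0.000406442)) = -5.64385e-07.
Partial sum through k=2: 0.0973107.
k=3: B_{6}/(6)! × [f^{(5)}(49) − f^{(5)}(9)] = 1/30240 × (-1.06160e-09 − (-0.000150534)) = 4.97794e-09.

S_3 ≈ 0.0973107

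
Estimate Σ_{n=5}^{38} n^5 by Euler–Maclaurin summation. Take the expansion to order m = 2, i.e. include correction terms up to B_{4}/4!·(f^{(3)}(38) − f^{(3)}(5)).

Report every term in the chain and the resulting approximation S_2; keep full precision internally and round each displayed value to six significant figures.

S_2 ≈ 5.42308e+08

∫_5^38 x^5 dx evaluates to 5.01820e+08.
Boundary: ½(f(5) + f(38)) = ½(3125.00 + 7.92352e+07) = 3.96191e+07.
Integral + boundary = 5.41439e+08.
k=1: B_{2}/(2)! × [f^{(1)}(38) − f^{(1)}(5)] = 1/12 × (1.04257e+07 − 3125.00) = 868546.
Running total after k=1: 5.42308e+08.
k=2: B_{4}/(4)! × [f^{(3)}(38) − f^{(3)}(5)] = −1/720 × (86640.0 − 1500.00) = -118.250.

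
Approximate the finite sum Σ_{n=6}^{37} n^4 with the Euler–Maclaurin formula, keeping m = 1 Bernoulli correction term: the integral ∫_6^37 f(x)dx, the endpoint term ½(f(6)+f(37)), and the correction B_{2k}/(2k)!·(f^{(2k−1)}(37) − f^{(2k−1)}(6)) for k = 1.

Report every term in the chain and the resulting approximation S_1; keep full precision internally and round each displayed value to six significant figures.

S_1 ≈ 1.48218e+07

The integral term ∫_6^37 x^4 dx = 1.38672e+07.
Boundary: ½(f(6) + f(37)) = ½(1296.00 + 1.87416e+06) = 937728.
Integral + boundary = 1.48050e+07.
Correction k=1: B_{2}/2! · (f^{(1)}(37) − f^{(1)}(6)) = 1/12 · (202612 − 864.000) = 16812.3.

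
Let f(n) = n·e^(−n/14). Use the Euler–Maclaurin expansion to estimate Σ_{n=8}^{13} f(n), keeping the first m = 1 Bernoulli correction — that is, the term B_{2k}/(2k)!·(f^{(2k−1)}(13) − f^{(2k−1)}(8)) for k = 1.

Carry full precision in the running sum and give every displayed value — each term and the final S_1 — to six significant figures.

∫_8^13 x·e^(−x/14) dx evaluates to 24.5787.
Endpoint term: (f(8) + f(13))/2 = (4.51774 + 5.13653)/2 = 4.82714.
Running total after boundary: 29.4058.
Correction k=1: B_{2}/2! · (f^{(1)}(13) − f^{(1)}(8)) = 1/12 · (0.0282227 − 0.242022) = -0.0178166.

S_1 ≈ 29.3880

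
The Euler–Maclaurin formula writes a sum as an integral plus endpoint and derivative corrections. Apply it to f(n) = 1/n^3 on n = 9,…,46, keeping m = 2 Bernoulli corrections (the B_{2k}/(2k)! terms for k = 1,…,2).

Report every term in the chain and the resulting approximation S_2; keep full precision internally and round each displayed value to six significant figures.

S_2 ≈ 0.00666544

∫_9^46 1/x^3 dx evaluates to 0.00593654.
Endpoint term: (f(9) + f(46))/2 = (0.00137174 + 1.02737e-05)/2 = 0.000691008.
So far: 0.00662755.
Order-1 term: 1/12 · (-6.70023e-07 − (-0.000457247)) = 3.80481e-05.
Partial sum through k=1: 0.00666560.
Order-2 term: −1/720 · (-6.33292e-09 − (-0.000112901)) = -1.56798e-07.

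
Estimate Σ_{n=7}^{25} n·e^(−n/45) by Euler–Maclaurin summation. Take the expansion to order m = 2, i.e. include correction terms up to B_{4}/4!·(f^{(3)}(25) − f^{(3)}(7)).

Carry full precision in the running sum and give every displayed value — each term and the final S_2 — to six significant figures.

Integral: ∫_7^25 x·e^(−x/45) dx = 195.575.
Boundary: ½(f(7) + f(25)) = ½(5.99158 + 14.3438) = 10.1677.
So far: 205.743.
Order-1 term: 1/12 · (0.255002 − 0.722793) = -0.0389827.
Partial sum through k=1: 205.704.
Order-2 term: −1/720 · (0.000692597 − 0.00120231) = 7.07931e-07.

S_2 ≈ 205.704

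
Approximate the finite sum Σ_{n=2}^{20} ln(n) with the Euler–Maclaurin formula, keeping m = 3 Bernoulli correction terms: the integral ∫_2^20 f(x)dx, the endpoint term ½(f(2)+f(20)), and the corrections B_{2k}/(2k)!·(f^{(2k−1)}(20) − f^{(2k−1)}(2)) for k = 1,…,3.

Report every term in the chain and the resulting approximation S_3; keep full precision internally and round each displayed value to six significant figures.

S_3 ≈ 42.3356

∫_2^20 ln(x) dx evaluates to 40.5284.
Endpoint term: (f(2) + f(20))/2 = (0.693147 + 2.99573)/2 = 1.84444.
So far: 42.3728.
Correction k=1: B_{2}/2! · (f^{(1)}(20) − f^{(1)}(2)) = 1/12 · (0.0500000 − 0.500000) = -0.0375000.
After k=1: 42.3353.
Correction k=2: B_{4}/4! · (f^{(3)}(20) − f^{(3)}(2)) = −1/720 · (0.000250000 − 0.250000) = 0.000346875.
After k=2: 42.3356.
Correction k=3: B_{6}/6! · (f^{(5)}(20) − f^{(5)}(2)) = 1/30240 · (7.50000e-06 − 0.750000) = -2.48013e-05.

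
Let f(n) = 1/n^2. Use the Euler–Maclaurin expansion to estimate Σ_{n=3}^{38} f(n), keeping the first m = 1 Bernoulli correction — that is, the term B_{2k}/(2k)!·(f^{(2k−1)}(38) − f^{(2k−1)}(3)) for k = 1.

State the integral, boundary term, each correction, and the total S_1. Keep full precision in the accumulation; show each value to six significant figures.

The integral term ∫_3^38 1/x^2 dx = 0.307018.
Boundary: ½(f(3) + f(38)) = ½(0.111111 + 0.000692521) = 0.0559018.
Running total after boundary: 0.362919.
Correction k=1: B_{2}/2! · (f^{(1)}(38) − f^{(1)}(3)) = 1/12 · (-3.64485e-05 − (-0.0740741)) = 0.00616980.

S_1 ≈ 0.369089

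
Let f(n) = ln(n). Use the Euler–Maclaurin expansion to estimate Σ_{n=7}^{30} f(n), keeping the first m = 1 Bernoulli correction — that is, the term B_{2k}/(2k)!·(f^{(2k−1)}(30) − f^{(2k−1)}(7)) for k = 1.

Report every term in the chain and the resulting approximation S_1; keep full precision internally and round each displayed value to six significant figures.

S_1 ≈ 68.0790

Integral: ∫_7^30 ln(x) dx = 65.4146.
½[f(7) + f(30)] = ½[1.94591 + 3.40120] = 2.67355.
Integral + boundary = 68.0881.
Correction k=1: B_{2}/2! · (f^{(1)}(30) − f^{(1)}(7)) = 1/12 · (0.0333333 − 0.142857) = -0.00912698.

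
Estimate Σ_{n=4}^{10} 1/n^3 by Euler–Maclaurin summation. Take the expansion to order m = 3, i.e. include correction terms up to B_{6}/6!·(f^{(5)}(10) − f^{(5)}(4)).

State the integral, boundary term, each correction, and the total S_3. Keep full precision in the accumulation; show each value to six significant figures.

The integral term ∫_4^10 1/x^3 dx = 0.0262500.
½[f(4) + f(10)] = ½[0.0156250 + 0.00100000] = 0.00831250.
So far: 0.0345625.
k=1: B_{2}/(2)! × [f^{(1)}(10) − f^{(1)}(4)] = 1/12 × (-0.000300000 − (-0.0117188)) = 0.000951563.
Partial sum through k=1: 0.0355141.
k=2: B_{4}/(4)! × [f^{(3)}(10) − f^{(3)}(4)] = −1/720 × (-6.00000e-05 − (-0.0146484)) = -2.02617e-05.
Partial sum through k=2: 0.0354938.
k=3: B_{6}/(6)! × [f^{(5)}(10) − f^{(5)}(4)] = 1/30240 × (-2.52000e-05 − (-0.0384521)) = 1.27073e-06.

S_3 ≈ 0.0354951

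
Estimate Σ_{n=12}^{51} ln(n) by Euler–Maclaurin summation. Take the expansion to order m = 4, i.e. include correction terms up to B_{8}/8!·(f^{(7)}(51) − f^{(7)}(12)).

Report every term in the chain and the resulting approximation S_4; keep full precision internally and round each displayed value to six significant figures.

∫_12^51 ln(x) dx evaluates to 131.704.
Boundary: ½(f(12) + f(51)) = ½(2.48491 + 3.93183) = 3.20837.
So far: 134.913.
Correction k=1: B_{2}/2! · (f^{(1)}(51) − f^{(1)}(12)) = 1/12 · (0.0196078 − 0.0833333) = -0.00531046.
Partial sum through k=1: 134.907.
Correction k=2: B_{4}/4! · (f^{(3)}(51) − f^{(3)}(12)) = −1/720 · (1.50772e-05 − 0.00115741) = 1.58657e-06.
Partial sum through k=2: 134.907.
Correction k=3: B_{6}/6! · (f^{(5)}(51) − f^{(5)}(12)) = 1/30240 · (6.95601e-08 − 9.64506e-05) = -3.18720e-09.
Partial sum through k=3: 134.907.
Correction k=4: B_{8}/8! · (f^{(7)}(51) − f^{(7)}(12)) = −1/1209600 · (8.02308e-10 − 2.00939e-05) = 1.66113e-11.

S_4 ≈ 134.907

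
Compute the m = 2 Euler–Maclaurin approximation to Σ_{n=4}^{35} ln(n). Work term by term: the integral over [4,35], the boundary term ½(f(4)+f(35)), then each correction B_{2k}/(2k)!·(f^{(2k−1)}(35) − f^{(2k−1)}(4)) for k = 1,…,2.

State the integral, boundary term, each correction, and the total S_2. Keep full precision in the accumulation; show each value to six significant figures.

S_2 ≈ 90.3444

The integral term ∫_4^35 ln(x) dx = 87.8920.
½[f(4) + f(35)] = ½[1.38629 + 3.55535] = 2.47082.
So far: 90.3628.
Order-1 term: 1/12 · (0.0285714 − 0.250000) = -0.0184524.
After k=1: 90.3444.
Order-2 term: −1/720 · (4.66472e-05 − 0.0312500) = 4.33380e-05.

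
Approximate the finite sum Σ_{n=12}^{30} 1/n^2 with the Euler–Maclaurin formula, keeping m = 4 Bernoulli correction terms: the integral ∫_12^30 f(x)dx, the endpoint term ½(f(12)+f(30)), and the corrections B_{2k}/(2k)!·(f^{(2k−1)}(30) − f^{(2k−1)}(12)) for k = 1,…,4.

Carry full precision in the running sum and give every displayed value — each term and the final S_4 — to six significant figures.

S_4 ≈ 0.0541179

Integral: ∫_12^30 1/x^2 dx = 0.0500000.
Boundary: ½(f(12) + f(30)) = ½(0.00694444 + 0.00111111) = 0.00402778.
Integral + boundary = 0.0540278.
Correction k=1: B_{2}/2! · (f^{(1)}(30) − f^{(1)}(12)) = 1/12 · (-7.40741e-05 − (-0.00115741)) = 9.02778e-05.
Partial sum through k=1: 0.0541181.
Correction k=2: B_{4}/4! · (f^{(3)}(30) − f^{(3)}(12)) = −1/720 · (-9.87654e-07 − (-9.64506e-05)) = -1.32587e-07.
Partial sum through k=2: 0.0541179.
Correction k=3: B_{6}/6! · (f^{(5)}(30) − f^{(5)}(12)) = 1/30240 · (-3.29218e-08 − (-2.00939e-05)) = 6.63391e-10.
Partial sum through k=3: 0.0541179.
Correction k=4: B_{8}/8! · (f^{(7)}(30) − f^{(7)}(12)) = −1/1209600 · (-2.04847e-09 − (-7.81429e-06)) = -6.45853e-12.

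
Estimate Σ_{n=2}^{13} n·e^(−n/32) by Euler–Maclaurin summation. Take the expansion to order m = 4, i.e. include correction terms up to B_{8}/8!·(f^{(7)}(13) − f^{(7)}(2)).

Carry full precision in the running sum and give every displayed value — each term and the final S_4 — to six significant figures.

The integral term ∫_2^13 x·e^(−x/32) dx = 62.8346.
½[f(2) + f(13)] = ½[1.87883 + 8.65987] = 5.26935.
Running total after boundary: 68.1040.
k=1: B_{2}/(2)! × [f^{(1)}(13) − f^{(1)}(2)] = 1/12 × (0.395523 − 0.880700) = -0.0404314.
Partial sum through k=1: 68.0635.
k=2: B_{4}/(4)! × [f^{(3)}(13) − f^{(3)}(2)] = −1/720 × (0.00168731 − 0.00269485) = 1.39935e-06.
Partial sum through k=2: 68.0635.
k=3: B_{6}/(6)! × [f^{(5)}(13) − f^{(5)}(2)] = 1/30240 × (2.91834e-06 − 4.42348e-06) = -4.97732e-11.
Partial sum through k=3: 68.0635.
k=4: B_{8}/(8)! × [f^{(7)}(13) − f^{(7)}(2)] = −1/1209600 × (4.09073e-09 − 6.06960e-09) = 1.63597e-15.

S_4 ≈ 68.0635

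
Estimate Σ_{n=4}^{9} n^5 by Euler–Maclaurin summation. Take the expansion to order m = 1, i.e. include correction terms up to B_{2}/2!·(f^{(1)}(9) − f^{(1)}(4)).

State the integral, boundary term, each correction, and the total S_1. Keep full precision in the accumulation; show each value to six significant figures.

Integral: ∫_4^9 x^5 dx = 87890.8.
Boundary: ½(f(4) + f(9)) = ½(1024.00 + 59049.0) = 30036.5.
Integral + boundary = 117927.
Order-1 term: 1/12 · (32805.0 − 1280.00) = 2627.08.

S_1 ≈ 120554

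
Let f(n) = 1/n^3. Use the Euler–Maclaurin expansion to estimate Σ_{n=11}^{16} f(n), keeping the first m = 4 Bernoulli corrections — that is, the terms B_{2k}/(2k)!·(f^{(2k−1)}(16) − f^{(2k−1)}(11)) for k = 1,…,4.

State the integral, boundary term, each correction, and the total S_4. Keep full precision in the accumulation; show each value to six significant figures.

The integral term ∫_11^16 1/x^3 dx = 0.00217911.
Endpoint term: (f(11) + f(16))/2 = (0.000751315 + 0.000244141)/2 = 0.000497728.
Running total after boundary: 0.00267683.
Order-1 term: 1/12 · (-4.57764e-05 − (-0.000204904)) = 1.32606e-05.
Running total after k=1: 0.00269009.
Order-2 term: −1/720 · (-3.57628e-06 − (-3.38684e-05)) = -4.20724e-08.
Running total after k=2: 0.00269005.
Order-3 term: 1/30240 · (-5.86733e-07 − (-1.17560e-05)) = 3.69354e-10.
Running total after k=3: 0.00269005.
Order-4 term: −1/1209600 · (-1.65019e-07 − (-6.99530e-06)) = -5.64673e-12.

S_4 ≈ 0.00269005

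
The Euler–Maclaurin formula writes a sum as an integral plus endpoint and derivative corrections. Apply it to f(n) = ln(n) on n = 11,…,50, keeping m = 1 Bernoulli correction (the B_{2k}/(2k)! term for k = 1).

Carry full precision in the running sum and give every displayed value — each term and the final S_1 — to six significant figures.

The integral term ∫_11^50 ln(x) dx = 130.224.
Boundary: ½(f(11) + f(50)) = ½(2.39790 + 3.91202) = 3.15496.
So far: 133.379.
k=1: B_{2}/(2)! × [f^{(1)}(50) − f^{(1)}(11)] = 1/12 × (0.0200000 − 0.0909091) = -0.00590909.

S_1 ≈ 133.373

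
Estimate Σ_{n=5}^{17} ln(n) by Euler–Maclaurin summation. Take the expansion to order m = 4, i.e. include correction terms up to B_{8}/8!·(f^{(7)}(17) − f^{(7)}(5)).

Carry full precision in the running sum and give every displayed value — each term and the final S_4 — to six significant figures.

Integral: ∫_5^17 ln(x) dx = 28.1174.
½[f(5) + f(17)] = ½[1.60944 + 2.83321] = 2.22133.
Integral + boundary = 30.3388.
Correction k=1: B_{2}/2! · (f^{(1)}(17) − f^{(1)}(5)) = 1/12 · (0.0588235 − 0.200000) = -0.0117647.
Running total after k=1: 30.3270.
Correction k=2: B_{4}/4! · (f^{(3)}(17) − f^{(3)}(5)) = −1/720 · (0.000407083 − 0.0160000) = 2.16568e-05.
Running total after k=2: 30.3270.
Correction k=3: B_{6}/6! · (f^{(5)}(17) − f^{(5)}(5)) = 1/30240 · (1.69031e-05 − 0.00768000) = -2.53409e-07.
Running total after k=3: 30.3270.
Correction k=4: B_{8}/8! · (f^{(7)}(17) − f^{(7)}(5)) = −1/1209600 · (1.75465e-06 − 0.00921600) = 7.61760e-09.

S_4 ≈ 30.3270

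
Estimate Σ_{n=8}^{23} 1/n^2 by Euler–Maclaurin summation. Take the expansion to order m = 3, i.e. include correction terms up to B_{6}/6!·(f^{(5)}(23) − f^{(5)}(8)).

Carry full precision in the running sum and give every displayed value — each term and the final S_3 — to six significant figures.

S_3 ≈ 0.0905902

Integral: ∫_8^23 1/x^2 dx = 0.0815217.
Boundary: ½(f(8) + f(23)) = ½(0.0156250 + 0.00189036) = 0.00875768.
So far: 0.0902794.
k=1: B_{2}/(2)! × [f^{(1)}(23) − f^{(1)}(8)] = 1/12 × (-0.000164379 − (-0.00390625)) = 0.000311823.
Partial sum through k=1: 0.0905912.
k=2: B_{4}/(4)! × [f^{(3)}(23) − f^{(3)}(8)] = −1/720 × (-3.72883e-06 − (-0.000732422)) = -1.01207e-06.
Partial sum through k=2: 0.0905902.
k=3: B_{6}/(6)! × [f^{(5)}(23) − f^{(5)}(8)] = 1/30240 × (-2.11465e-07 − (-0.000343323)) = 1.13463e-08.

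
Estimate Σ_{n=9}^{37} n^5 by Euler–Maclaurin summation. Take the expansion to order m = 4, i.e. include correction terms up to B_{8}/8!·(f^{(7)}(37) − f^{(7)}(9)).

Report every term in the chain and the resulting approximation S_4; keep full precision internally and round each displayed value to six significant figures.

The integral term ∫_9^37 x^5 dx = 4.27532e+08.
½[f(9) + f(37)] = ½[59049.0 + 6.93440e+07] = 3.47015e+07.
Running total after boundary: 4.62234e+08.
k=1: B_{2}/(2)! × [f^{(1)}(37) − f^{(1)}(9)] = 1/12 × (9.37080e+06 − 32805.0) = 778167.
Running total after k=1: 4.63012e+08.
k=2: B_{4}/(4)! × [f^{(3)}(37) − f^{(3)}(9)] = −1/720 × (82140.0 − 4860.00) = -107.333.
Running total after k=2: 4.63012e+08.
k=3: B_{6}/(6)! × [f^{(5)}(37) − f^{(5)}(9)] = 1/30240 × (120.000 − 120.000) = 0.00000.
Running total after k=3: 4.63012e+08.
k=4: B_{8}/(8)! × [f^{(7)}(37) − f^{(7)}(9)] = −1/1209600 × (0.00000 − 0.00000) = 0.00000.

S_4 ≈ 4.63012e+08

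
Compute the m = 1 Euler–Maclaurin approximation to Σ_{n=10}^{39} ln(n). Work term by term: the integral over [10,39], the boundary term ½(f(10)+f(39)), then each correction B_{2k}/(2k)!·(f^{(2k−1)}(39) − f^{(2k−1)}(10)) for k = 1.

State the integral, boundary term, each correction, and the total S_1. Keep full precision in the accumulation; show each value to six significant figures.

The integral term ∫_10^39 ln(x) dx = 90.8531.
Endpoint term: (f(10) + f(39))/2 = (2.30259 + 3.66356)/2 = 2.98307.
Running total after boundary: 93.8361.
k=1: B_{2}/(2)! × [f^{(1)}(39) − f^{(1)}(10)] = 1/12 × (0.0256410 − 0.100000) = -0.00619658.

S_1 ≈ 93.8299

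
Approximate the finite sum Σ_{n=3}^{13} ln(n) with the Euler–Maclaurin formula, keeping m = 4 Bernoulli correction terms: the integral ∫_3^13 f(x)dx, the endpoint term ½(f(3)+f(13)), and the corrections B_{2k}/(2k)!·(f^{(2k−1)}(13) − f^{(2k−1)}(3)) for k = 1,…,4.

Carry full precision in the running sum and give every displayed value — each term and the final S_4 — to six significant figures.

The integral term ∫_3^13 ln(x) dx = 20.0485.
Endpoint term: (f(3) + f(13))/2 = (1.09861 + 2.56495)/2 = 1.83178.
Running total after boundary: 21.8803.
Correction k=1: B_{2}/2! · (f^{(1)}(13) − f^{(1)}(3)) = 1/12 · (0.0769231 − 0.333333) = -0.0213675.
After k=1: 21.8589.
Correction k=2: B_{4}/4! · (f^{(3)}(13) − f^{(3)}(3)) = −1/720 · (0.000910332 − 0.0740741) = 0.000101616.
After k=2: 21.8590.
Correction k=3: B_{6}/6! · (f^{(5)}(13) − f^{(5)}(3)) = 1/30240 · (6.46390e-05 − 0.0987654) = -3.26392e-06.
After k=3: 21.8590.
Correction k=4: B_{8}/8! · (f^{(7)}(13) − f^{(7)}(3)) = −1/1209600 · (1.14744e-05 − 0.329218) = 2.72162e-07.

S_4 ≈ 21.8590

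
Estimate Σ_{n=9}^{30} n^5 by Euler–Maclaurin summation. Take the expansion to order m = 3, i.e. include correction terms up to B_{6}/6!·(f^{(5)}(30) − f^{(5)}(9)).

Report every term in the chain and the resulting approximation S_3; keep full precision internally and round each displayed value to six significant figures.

∫_9^30 x^5 dx evaluates to 1.21411e+08.
Boundary: ½(f(9) + f(30)) = ½(59049.0 + 2.43000e+07) = 1.21795e+07.
Running total after boundary: 1.33591e+08.
Correction k=1: B_{2}/2! · (f^{(1)}(30) − f^{(1)}(9)) = 1/12 · (4.05000e+06 − 32805.0) = 334766.
After k=1: 1.33926e+08.
Correction k=2: B_{4}/4! · (f^{(3)}(30) − f^{(3)}(9)) = −1/720 · (54000.0 − 4860.00) = -68.2500.
After k=2: 1.33926e+08.
Correction k=3: B_{6}/6! · (f^{(5)}(30) − f^{(5)}(9)) = 1/30240 · (120.000 − 120.000) = 0.00000.

S_3 ≈ 1.33926e+08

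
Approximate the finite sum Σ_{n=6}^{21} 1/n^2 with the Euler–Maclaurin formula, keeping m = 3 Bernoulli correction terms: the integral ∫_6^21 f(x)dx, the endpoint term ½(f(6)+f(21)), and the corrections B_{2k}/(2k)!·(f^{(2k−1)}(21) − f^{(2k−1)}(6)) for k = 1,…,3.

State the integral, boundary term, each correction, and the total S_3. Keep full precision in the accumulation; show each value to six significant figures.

Integral: ∫_6^21 1/x^2 dx = 0.119048.
Endpoint term: (f(6) + f(21))/2 = (0.0277778 + 0.00226757)/2 = 0.0150227.
So far: 0.134070.
k=1: B_{2}/(2)! × [f^{(1)}(21) − f^{(1)}(6)] = 1/12 × (-0.000215959 − (-0.00925926)) = 0.000753608.
After k=1: 0.134824.
k=2: B_{4}/(4)! × [f^{(3)}(21) − f^{(3)}(6)] = −1/720 × (-5.87645e-06 − (-0.00308642)) = -4.27853e-06.
After k=2: 0.134820.
k=3: B_{6}/(6)! × [f^{(5)}(21) − f^{(5)}(6)] = 1/30240 × (-3.99758e-07 − (-0.00257202)) = 8.50402e-08.

S_3 ≈ 0.134820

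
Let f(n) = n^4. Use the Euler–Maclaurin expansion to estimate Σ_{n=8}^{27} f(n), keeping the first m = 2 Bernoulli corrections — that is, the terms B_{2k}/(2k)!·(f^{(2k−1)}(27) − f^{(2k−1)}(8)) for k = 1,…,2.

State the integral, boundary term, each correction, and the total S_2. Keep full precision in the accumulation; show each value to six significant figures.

S_2 ≈ 3.13739e+06

Integral: ∫_8^27 x^4 dx = 2.86323e+06.
½[f(8) + f(27)] = ½[4096.00 + 531441] = 267768.
Integral + boundary = 3.13100e+06.
Order-1 term: 1/12 · (78732.0 − 2048.00) = 6390.33.
After k=1: 3.13739e+06.
Order-2 term: −1/720 · (648.000 − 192.000) = -0.633333.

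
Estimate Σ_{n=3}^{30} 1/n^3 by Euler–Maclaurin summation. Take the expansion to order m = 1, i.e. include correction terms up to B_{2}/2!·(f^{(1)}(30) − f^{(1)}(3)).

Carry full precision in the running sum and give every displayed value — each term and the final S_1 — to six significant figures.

S_1 ≈ 0.0766231

The integral term ∫_3^30 1/x^3 dx = 0.0550000.
Endpoint term: (f(3) + f(30))/2 = (0.0370370 + 3.70370e-05)/2 = 0.0185370.
So far: 0.0735370.
Correction k=1: B_{2}/2! · (f^{(1)}(30) − f^{(1)}(3)) = 1/12 · (-3.70370e-06 − (-0.0370370)) = 0.00308611.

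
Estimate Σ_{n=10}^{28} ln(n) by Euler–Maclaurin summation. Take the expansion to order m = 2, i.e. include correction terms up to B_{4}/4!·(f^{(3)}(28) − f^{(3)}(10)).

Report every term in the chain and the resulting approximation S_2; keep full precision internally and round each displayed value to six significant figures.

S_2 ≈ 55.0879

Integral: ∫_10^28 ln(x) dx = 52.2759.
½[f(10) + f(28)] = ½[2.30259 + 3.33220] = 2.81739.
Integral + boundary = 55.0933.
Order-1 term: 1/12 · (0.0357143 − 0.100000) = -0.00535714.
Partial sum through k=1: 55.0879.
Order-2 term: −1/720 · (9.11079e-05 − 0.00200000) = 2.65124e-06.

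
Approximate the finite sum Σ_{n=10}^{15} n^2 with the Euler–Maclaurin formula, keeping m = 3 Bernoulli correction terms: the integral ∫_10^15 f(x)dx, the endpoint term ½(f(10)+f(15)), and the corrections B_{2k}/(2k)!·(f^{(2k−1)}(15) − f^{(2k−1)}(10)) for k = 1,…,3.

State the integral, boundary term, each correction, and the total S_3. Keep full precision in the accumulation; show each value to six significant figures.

∫_10^15 x^2 dx evaluates to 791.667.
Endpoint term: (f(10) + f(15))/2 = (100.000 + 225.000)/2 = 162.500.
So far: 954.167.
Correction k=1: B_{2}/2! · (f^{(1)}(15) − f^{(1)}(10)) = 1/12 · (30.0000 − 20.0000) = 0.833333.
After k=1: 955.000.
Correction k=2: B_{4}/4! · (f^{(3)}(15) − f^{(3)}(10)) = −1/720 · (0.00000 − 0.00000) = 0.00000.
After k=2: 955.000.
Correction k=3: B_{6}/6! · (f^{(5)}(15) − f^{(5)}(10)) = 1/30240 · (0.00000 − 0.00000) = 0.00000.

S_3 ≈ 955.000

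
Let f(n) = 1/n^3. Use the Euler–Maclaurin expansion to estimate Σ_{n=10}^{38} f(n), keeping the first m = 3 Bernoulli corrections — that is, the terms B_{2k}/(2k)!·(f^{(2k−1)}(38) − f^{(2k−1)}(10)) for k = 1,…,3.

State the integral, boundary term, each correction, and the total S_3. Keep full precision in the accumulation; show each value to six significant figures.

S_3 ≈ 0.00518765

The integral term ∫_10^38 1/x^3 dx = 0.00465374.
Endpoint term: (f(10) + f(38))/2 = (0.00100000 + 1.82242e-05)/2 = 0.000509112.
Integral + boundary = 0.00516285.
Order-1 term: 1/12 · (-1.43876e-06 − (-0.000300000)) = 2.48801e-05.
Running total after k=1: 0.00518773.
Order-2 term: −1/720 · (-1.99274e-08 − (-6.00000e-05)) = -8.33057e-08.
Running total after k=2: 0.00518765.
Order-3 term: 1/30240 · (-5.79605e-10 − (-2.52000e-05)) = 8.33314e-10.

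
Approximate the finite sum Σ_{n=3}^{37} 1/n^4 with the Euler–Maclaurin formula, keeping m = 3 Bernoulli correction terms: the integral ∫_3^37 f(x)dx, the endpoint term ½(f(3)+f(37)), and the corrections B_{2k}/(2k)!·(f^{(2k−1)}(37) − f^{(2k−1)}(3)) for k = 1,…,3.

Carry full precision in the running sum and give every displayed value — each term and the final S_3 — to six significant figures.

Integral: ∫_3^37 1/x^4 dx = 0.0123391.
Endpoint term: (f(3) + f(37))/2 = (0.0123457 + 5.33572e-07)/2 = 0.00617311.
Integral + boundary = 0.0185122.
Order-1 term: 1/12 · (-5.76835e-08 − (-0.0164609)) = 0.00137174.
After k=1: 0.0198839.
Order-2 term: −1/720 · (-1.26406e-09 − (-0.0548697)) = -7.62079e-05.
After k=2: 0.0198077.
Order-3 term: 1/30240 · (-5.17075e-11 − (-0.341411)) = 1.12901e-05.

S_3 ≈ 0.0198190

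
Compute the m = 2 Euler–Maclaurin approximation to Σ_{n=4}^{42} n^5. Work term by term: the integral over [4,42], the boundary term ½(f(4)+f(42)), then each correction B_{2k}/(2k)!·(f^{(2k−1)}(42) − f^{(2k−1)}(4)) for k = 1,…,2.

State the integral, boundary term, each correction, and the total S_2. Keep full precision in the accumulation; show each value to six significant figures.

S_2 ≈ 9.81480e+08

The integral term ∫_4^42 x^5 dx = 9.14838e+08.
Endpoint term: (f(4) + f(42))/2 = (1024.00 + 1.30691e+08)/2 = 6.53461e+07.
So far: 9.80184e+08.
Order-1 term: 1/12 · (1.55585e+07 − 1280.00) = 1.29643e+06.
After k=1: 9.81481e+08.
Order-2 term: −1/720 · (105840 − 960.000) = -145.667.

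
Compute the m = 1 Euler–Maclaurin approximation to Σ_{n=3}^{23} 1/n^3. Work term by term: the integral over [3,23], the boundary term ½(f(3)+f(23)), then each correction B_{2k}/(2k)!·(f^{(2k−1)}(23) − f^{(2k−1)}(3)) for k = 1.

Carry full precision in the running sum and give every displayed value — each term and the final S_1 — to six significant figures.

∫_3^23 1/x^3 dx evaluates to 0.0546104.
½[f(3) + f(23)] = ½[0.0370370 + 8.21895e-05] = 0.0185596.
So far: 0.0731700.
Correction k=1: B_{2}/2! · (f^{(1)}(23) − f^{(1)}(3)) = 1/12 · (-1.07204e-05 − (-0.0370370)) = 0.00308553.

S_1 ≈ 0.0762555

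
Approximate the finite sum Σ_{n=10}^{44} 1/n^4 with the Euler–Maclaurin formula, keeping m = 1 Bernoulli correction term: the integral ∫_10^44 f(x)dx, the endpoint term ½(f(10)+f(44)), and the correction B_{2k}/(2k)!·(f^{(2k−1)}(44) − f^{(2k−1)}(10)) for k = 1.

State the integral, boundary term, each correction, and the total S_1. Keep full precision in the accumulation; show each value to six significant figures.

Integral: ∫_10^44 1/x^4 dx = 0.000329420.
Boundary: ½(f(10) + f(44)) = ½(0.000100000 + 2.66802e-07) = 5.01334e-05.
So far: 0.000379554.
Correction k=1: B_{2}/2! · (f^{(1)}(44) − f^{(1)}(10)) = 1/12 · (-2.42547e-08 − (-4.00000e-05)) = 3.33131e-06.

S_1 ≈ 0.000382885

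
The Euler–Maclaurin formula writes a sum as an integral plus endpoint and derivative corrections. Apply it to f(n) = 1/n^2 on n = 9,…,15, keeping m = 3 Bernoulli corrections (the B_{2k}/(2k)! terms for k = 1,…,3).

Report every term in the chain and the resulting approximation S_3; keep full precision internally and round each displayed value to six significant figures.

S_3 ≈ 0.0530182

∫_9^15 1/x^2 dx evaluates to 0.0444444.
½[f(9) + f(15)] = ½[0.0123457 + 0.00444444] = 0.00839506.
So far: 0.0528395.
k=1: B_{2}/(2)! × [f^{(1)}(15) − f^{(1)}(9)] = 1/12 × (-0.000592593 − (-0.00274348)) = 0.000179241.
After k=1: 0.0530187.
k=2: B_{4}/(4)! × [f^{(3)}(15) − f^{(3)}(9)] = −1/720 × (-3.16049e-05 − (-0.000406442)) = -5.20607e-07.
After k=2: 0.0530182.
k=3: B_{6}/(6)! × [f^{(5)}(15) − f^{(5)}(9)] = 1/30240 × (-4.21399e-06 − (-0.000150534)) = 4.83863e-09.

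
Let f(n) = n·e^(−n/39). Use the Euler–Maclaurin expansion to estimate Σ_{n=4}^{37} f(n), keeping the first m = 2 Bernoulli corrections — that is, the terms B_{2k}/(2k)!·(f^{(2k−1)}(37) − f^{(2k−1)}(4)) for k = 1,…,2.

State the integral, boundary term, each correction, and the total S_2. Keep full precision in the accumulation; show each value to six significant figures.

The integral term ∫_4^37 x·e^(−x/39) dx = 365.756.
Endpoint term: (f(4) + f(37))/2 = (3.61008 + 14.3278)/2 = 8.96893.
Integral + boundary = 374.725.
k=1: B_{2}/(2)! × [f^{(1)}(37) − f^{(1)}(4)] = 1/12 × (0.0198583 − 0.809954) = -0.0658413.
Partial sum through k=1: 374.659.
k=2: B_{4}/(4)! × [f^{(3)}(37) − f^{(3)}(4)] = −1/720 × (0.000522244 − 0.00171926) = 1.66252e-06.

S_2 ≈ 374.659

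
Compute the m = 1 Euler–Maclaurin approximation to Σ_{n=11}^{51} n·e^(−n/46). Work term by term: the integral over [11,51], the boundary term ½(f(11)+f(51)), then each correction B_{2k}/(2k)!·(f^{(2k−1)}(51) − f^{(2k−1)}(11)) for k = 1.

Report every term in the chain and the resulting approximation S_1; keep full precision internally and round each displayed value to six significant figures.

S_1 ≈ 604.613

Integral: ∫_11^51 x·e^(−x/46) dx = 591.921.
Endpoint term: (f(11) + f(51))/2 = (8.66043 + 16.8294)/2 = 12.7449.
Integral + boundary = 604.666.
k=1: B_{2}/(2)! × [f^{(1)}(51) − f^{(1)}(11)] = 1/12 × (-0.0358684 − 0.599042) = -0.0529092.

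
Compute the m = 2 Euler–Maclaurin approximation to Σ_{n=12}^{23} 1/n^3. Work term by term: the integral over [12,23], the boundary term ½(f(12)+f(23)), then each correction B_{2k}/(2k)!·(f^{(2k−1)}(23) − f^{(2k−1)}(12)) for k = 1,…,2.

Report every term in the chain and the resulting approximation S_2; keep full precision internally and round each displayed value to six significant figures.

∫_12^23 1/x^3 dx evaluates to 0.00252704.
Endpoint term: (f(12) + f(23))/2 = (0.000578704 + 8.21895e-05)/2 = 0.000330447.
Integral + boundary = 0.00285749.
Order-1 term: 1/12 · (-1.07204e-05 − (-0.000144676)) = 1.11630e-05.
After k=1: 0.00286865.
Order-2 term: −1/720 · (-4.05307e-07 − (-2.00939e-05)) = -2.73452e-08.

S_2 ≈ 0.00286862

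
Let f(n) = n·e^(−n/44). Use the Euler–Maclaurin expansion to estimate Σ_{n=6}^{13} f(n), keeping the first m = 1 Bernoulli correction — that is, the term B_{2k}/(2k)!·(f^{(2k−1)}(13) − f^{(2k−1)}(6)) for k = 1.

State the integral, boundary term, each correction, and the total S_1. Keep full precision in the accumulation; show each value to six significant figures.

Integral: ∫_6^13 x·e^(−x/44) dx = 53.1190.
½[f(6) + f(13)] = ½[5.23515 + 9.67451] = 7.45483.
So far: 60.5738.
Correction k=1: B_{2}/2! · (f^{(1)}(13) − f^{(1)}(6)) = 1/12 · (0.524318 − 0.753545) = -0.0191022.

S_1 ≈ 60.5547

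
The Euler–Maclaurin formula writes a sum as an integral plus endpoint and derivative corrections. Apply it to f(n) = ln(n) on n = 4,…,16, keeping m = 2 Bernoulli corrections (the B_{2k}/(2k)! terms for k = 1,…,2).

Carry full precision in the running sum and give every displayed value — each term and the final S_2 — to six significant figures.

S_2 ≈ 28.8801

Integral: ∫_4^16 ln(x) dx = 26.8162.
½[f(4) + f(16)] = ½[1.38629 + 2.77259] = 2.07944.
Running total after boundary: 28.8957.
k=1: B_{2}/(2)! × [f^{(1)}(16) − f^{(1)}(4)] = 1/12 × (0.0625000 − 0.250000) = -0.0156250.
Running total after k=1: 28.8801.
k=2: B_{4}/(4)! × [f^{(3)}(16) − f^{(3)}(4)] = −1/720 × (0.000488281 − 0.0312500) = 4.27246e-05.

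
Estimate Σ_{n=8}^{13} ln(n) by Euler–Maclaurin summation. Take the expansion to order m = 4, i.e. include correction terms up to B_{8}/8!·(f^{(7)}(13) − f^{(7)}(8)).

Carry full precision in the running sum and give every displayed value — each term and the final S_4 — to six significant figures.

The integral term ∫_8^13 ln(x) dx = 11.7088.
½[f(8) + f(13)] = ½[2.07944 + 2.56495] = 2.32220.
Running total after boundary: 14.0310.
k=1: B_{2}/(2)! × [f^{(1)}(13) − f^{(1)}(8)] = 1/12 × (0.0769231 − 0.125000) = -0.00400641.
After k=1: 14.0270.
k=2: B_{4}/(4)! × [f^{(3)}(13) − f^{(3)}(8)] = −1/720 × (0.000910332 − 0.00390625) = 4.16100e-06.
After k=2: 14.0270.
k=3: B_{6}/(6)! × [f^{(5)}(13) − f^{(5)}(8)] = 1/30240 × (6.46390e-05 − 0.000732422) = -2.20828e-08.
After k=3: 14.0270.
k=4: B_{8}/(8)! × [f^{(7)}(13) − f^{(7)}(8)] = −1/1209600 × (1.14744e-05 − 0.000343323) = 2.74346e-10.

S_4 ≈ 14.0270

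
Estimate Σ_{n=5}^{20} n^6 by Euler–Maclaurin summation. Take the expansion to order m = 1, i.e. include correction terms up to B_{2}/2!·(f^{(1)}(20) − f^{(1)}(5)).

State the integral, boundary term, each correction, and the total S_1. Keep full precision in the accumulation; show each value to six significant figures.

The integral term ∫_5^20 x^6 dx = 1.82846e+08.
Endpoint term: (f(5) + f(20))/2 = (15625.0 + 6.40000e+07)/2 = 3.20078e+07.
Running total after boundary: 2.14854e+08.
Correction k=1: B_{2}/2! · (f^{(1)}(20) − f^{(1)}(5)) = 1/12 · (1.92000e+07 − 18750.0) = 1.59844e+06.

S_1 ≈ 2.16452e+08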